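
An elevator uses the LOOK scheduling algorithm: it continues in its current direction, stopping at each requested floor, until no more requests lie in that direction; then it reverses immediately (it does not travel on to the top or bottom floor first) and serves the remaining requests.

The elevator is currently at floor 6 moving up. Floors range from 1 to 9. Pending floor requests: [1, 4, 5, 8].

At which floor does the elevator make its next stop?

Current floor: 6, direction: up
Requests above: [8]
Requests below: [1, 4, 5]
Moving up and requests lie above → nearest above is min([8]) = 8

Answer: 8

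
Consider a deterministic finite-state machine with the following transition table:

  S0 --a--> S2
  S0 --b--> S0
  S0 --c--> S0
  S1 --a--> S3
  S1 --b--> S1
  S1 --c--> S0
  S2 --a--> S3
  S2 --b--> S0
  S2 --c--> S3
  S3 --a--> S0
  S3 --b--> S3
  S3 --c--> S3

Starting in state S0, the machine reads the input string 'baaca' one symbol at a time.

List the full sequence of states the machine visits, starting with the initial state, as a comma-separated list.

Start: S0
  read 'b': S0 --b--> S0
  read 'a': S0 --a--> S2
  read 'a': S2 --a--> S3
  read 'c': S3 --c--> S3
  read 'a': S3 --a--> S0

Answer: S0, S0, S2, S3, S3, S0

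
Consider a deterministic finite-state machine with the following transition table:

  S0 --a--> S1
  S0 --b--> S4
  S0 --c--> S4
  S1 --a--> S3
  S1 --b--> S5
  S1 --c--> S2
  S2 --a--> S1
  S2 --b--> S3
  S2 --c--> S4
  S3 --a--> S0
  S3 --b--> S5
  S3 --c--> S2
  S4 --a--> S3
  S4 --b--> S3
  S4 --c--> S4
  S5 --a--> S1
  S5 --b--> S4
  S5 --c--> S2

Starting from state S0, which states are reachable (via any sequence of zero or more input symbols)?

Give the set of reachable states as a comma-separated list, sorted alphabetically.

Answer: S0, S1, S2, S3, S4, S5

Derivation:
BFS from S0:
  visit S0: S0--a-->S1 (new), S0--b-->S4 (new), S0--c-->S4 (seen)
  visit S1: S1--a-->S3 (new), S1--b-->S5 (new), S1--c-->S2 (new)
  visit S4: S4--a-->S3 (seen), S4--b-->S3 (seen), S4--c-->S4 (seen)
  visit S3: S3--a-->S0 (seen), S3--b-->S5 (seen), S3--c-->S2 (seen)
  visit S5: S5--a-->S1 (seen), S5--b-->S4 (seen), S5--c-->S2 (seen)
  visit S2: S2--a-->S1 (seen), S2--b-->S3 (seen), S2--c-->S4 (seen)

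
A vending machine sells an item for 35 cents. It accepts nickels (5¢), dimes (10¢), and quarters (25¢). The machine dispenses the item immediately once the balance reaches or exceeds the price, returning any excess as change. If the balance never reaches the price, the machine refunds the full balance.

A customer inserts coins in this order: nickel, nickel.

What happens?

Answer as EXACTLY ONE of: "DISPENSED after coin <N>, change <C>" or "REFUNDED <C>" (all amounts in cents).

Answer: REFUNDED 10

Derivation:
Price: 35¢
Coin 1 (nickel, 5¢): balance = 5¢
Coin 2 (nickel, 5¢): balance = 10¢
All coins inserted, balance 10¢ < price 35¢ → REFUND 10¢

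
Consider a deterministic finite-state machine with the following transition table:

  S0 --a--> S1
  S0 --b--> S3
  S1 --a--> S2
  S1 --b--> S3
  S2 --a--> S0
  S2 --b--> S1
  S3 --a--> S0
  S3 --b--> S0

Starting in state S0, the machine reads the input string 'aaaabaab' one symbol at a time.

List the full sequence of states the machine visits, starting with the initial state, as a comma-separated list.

Answer: S0, S1, S2, S0, S1, S3, S0, S1, S3

Derivation:
Start: S0
  read 'a': S0 --a--> S1
  read 'a': S1 --a--> S2
  read 'a': S2 --a--> S0
  read 'a': S0 --a--> S1
  read 'b': S1 --b--> S3
  read 'a': S3 --a--> S0
  read 'a': S0 --a--> S1
  read 'b': S1 --b--> S3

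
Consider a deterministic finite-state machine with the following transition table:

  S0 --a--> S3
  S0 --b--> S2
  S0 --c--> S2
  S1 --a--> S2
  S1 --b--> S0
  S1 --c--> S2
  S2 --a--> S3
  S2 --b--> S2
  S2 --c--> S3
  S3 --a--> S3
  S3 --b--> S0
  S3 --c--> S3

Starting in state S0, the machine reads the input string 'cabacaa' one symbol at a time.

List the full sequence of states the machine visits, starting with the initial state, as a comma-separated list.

Answer: S0, S2, S3, S0, S3, S3, S3, S3

Derivation:
Start: S0
  read 'c': S0 --c--> S2
  read 'a': S2 --a--> S3
  read 'b': S3 --b--> S0
  read 'a': S0 --a--> S3
  read 'c': S3 --c--> S3
  read 'a': S3 --a--> S3
  read 'a': S3 --a--> S3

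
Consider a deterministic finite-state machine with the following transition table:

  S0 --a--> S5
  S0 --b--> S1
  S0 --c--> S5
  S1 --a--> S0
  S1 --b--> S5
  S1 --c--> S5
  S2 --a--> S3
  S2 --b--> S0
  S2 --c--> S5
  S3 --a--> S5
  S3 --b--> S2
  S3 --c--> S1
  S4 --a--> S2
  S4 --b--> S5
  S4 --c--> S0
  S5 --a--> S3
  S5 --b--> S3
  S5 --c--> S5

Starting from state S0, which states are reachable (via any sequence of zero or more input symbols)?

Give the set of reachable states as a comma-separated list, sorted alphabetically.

Answer: S0, S1, S2, S3, S5

Derivation:
BFS from S0:
  visit S0: S0--a-->S5 (new), S0--b-->S1 (new), S0--c-->S5 (seen)
  visit S5: S5--a-->S3 (new), S5--b-->S3 (seen), S5--c-->S5 (seen)
  visit S1: S1--a-->S0 (seen), S1--b-->S5 (seen), S1--c-->S5 (seen)
  visit S3: S3--a-->S5 (seen), S3--b-->S2 (new), S3--c-->S1 (seen)
  visit S2: S2--a-->S3 (seen), S2--b-->S0 (seen), S2--c-->S5 (seen)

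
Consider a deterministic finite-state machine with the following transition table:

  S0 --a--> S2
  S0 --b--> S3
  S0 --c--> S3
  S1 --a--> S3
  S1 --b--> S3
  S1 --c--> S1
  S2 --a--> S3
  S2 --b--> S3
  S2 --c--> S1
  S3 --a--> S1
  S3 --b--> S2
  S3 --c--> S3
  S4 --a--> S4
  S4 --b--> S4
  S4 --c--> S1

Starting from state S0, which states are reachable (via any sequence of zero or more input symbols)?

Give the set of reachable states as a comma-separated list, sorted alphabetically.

BFS from S0:
  visit S0: S0--a-->S2 (new), S0--b-->S3 (new), S0--c-->S3 (seen)
  visit S2: S2--a-->S3 (seen), S2--b-->S3 (seen), S2--c-->S1 (new)
  visit S3: S3--a-->S1 (seen), S3--b-->S2 (seen), S3--c-->S3 (seen)
  visit S1: S1--a-->S3 (seen), S1--b-->S3 (seen), S1--c-->S1 (seen)

Answer: S0, S1, S2, S3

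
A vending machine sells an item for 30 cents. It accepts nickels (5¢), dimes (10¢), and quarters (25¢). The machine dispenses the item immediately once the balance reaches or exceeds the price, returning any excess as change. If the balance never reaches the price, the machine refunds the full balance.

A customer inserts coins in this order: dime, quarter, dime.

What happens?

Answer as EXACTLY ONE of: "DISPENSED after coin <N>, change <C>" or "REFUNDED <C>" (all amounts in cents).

Price: 30¢
Coin 1 (dime, 10¢): balance = 10¢
Coin 2 (quarter, 25¢): balance = 35¢
  → balance >= price → DISPENSE, change = 35 - 30 = 5¢

Answer: DISPENSED after coin 2, change 5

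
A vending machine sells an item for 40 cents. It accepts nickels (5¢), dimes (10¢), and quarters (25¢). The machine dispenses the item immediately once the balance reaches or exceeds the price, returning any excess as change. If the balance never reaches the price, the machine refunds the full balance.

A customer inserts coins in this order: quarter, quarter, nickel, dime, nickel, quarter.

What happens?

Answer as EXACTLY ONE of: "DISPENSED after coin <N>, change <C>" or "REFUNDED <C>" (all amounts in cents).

Answer: DISPENSED after coin 2, change 10

Derivation:
Price: 40¢
Coin 1 (quarter, 25¢): balance = 25¢
Coin 2 (quarter, 25¢): balance = 50¢
  → balance >= price → DISPENSE, change = 50 - 40 = 10¢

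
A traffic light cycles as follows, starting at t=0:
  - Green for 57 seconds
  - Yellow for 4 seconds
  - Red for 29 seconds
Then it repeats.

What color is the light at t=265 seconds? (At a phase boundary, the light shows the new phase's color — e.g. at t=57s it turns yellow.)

Answer: red

Derivation:
Cycle length = 57 + 4 + 29 = 90s
t = 265, phase_t = 265 mod 90 = 85
85 >= 61 → RED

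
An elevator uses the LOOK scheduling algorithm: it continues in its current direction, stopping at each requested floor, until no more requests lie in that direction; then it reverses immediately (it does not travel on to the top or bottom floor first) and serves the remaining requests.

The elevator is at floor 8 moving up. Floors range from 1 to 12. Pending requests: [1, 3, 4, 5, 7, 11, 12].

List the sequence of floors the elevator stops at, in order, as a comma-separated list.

Current: 8, moving UP
Serve above first (ascending): [11, 12]
Then reverse, serve below (descending): [7, 5, 4, 3, 1]

Answer: 11, 12, 7, 5, 4, 3, 1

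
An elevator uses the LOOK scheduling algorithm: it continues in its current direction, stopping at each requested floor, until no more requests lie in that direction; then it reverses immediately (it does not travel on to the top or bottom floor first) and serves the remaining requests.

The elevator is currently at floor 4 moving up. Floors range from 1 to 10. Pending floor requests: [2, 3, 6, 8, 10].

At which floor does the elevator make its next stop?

Answer: 6

Derivation:
Current floor: 4, direction: up
Requests above: [6, 8, 10]
Requests below: [2, 3]
Moving up and requests lie above → nearest above is min([6, 8, 10]) = 6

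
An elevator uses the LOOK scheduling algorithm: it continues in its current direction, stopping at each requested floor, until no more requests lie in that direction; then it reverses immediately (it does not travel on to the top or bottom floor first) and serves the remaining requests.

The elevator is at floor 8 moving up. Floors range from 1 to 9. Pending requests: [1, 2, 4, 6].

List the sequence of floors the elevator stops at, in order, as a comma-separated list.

Answer: 6, 4, 2, 1

Derivation:
Current: 8, moving UP
Serve above first (ascending): []
Then reverse, serve below (descending): [6, 4, 2, 1]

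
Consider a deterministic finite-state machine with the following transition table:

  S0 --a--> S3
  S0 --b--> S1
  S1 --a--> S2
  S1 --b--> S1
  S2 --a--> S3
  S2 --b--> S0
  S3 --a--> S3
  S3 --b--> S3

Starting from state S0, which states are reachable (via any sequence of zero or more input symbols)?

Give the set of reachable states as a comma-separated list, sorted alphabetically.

BFS from S0:
  visit S0: S0--a-->S3 (new), S0--b-->S1 (new)
  visit S3: S3--a-->S3 (seen), S3--b-->S3 (seen)
  visit S1: S1--a-->S2 (new), S1--b-->S1 (seen)
  visit S2: S2--a-->S3 (seen), S2--b-->S0 (seen)

Answer: S0, S1, S2, S3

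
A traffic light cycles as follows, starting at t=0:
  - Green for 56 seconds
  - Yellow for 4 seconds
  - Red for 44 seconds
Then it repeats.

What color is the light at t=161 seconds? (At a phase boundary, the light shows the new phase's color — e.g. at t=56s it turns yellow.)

Cycle length = 56 + 4 + 44 = 104s
t = 161, phase_t = 161 mod 104 = 57
56 <= 57 < 60 (yellow end) → YELLOW

Answer: yellow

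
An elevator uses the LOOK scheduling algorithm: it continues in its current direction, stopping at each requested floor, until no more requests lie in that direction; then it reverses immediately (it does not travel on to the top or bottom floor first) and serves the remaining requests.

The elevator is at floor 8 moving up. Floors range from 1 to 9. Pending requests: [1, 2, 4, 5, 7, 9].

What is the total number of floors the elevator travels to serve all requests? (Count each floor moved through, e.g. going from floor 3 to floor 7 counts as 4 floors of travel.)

Answer: 9

Derivation:
Start at floor 8 moving up, LOOK stop order: [9, 7, 5, 4, 2, 1]
  8 → 9: |9-8| = 1, total = 1
  9 → 7: |7-9| = 2, total = 3
  7 → 5: |5-7| = 2, total = 5
  5 → 4: |4-5| = 1, total = 6
  4 → 2: |2-4| = 2, total = 8
  2 → 1: |1-2| = 1, total = 9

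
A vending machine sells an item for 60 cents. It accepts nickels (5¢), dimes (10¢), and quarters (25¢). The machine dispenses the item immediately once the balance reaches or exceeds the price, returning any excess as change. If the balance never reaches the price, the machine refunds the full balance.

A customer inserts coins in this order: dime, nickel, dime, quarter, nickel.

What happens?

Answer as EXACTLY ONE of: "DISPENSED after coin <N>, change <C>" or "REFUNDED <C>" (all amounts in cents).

Price: 60¢
Coin 1 (dime, 10¢): balance = 10¢
Coin 2 (nickel, 5¢): balance = 15¢
Coin 3 (dime, 10¢): balance = 25¢
Coin 4 (quarter, 25¢): balance = 50¢
Coin 5 (nickel, 5¢): balance = 55¢
All coins inserted, balance 55¢ < price 60¢ → REFUND 55¢

Answer: REFUNDED 55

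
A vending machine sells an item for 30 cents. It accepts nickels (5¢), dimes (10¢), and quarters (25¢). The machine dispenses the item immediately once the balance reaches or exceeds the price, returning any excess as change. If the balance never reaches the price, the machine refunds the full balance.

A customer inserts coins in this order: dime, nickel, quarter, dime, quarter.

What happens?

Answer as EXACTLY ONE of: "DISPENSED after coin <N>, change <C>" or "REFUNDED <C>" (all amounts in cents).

Price: 30¢
Coin 1 (dime, 10¢): balance = 10¢
Coin 2 (nickel, 5¢): balance = 15¢
Coin 3 (quarter, 25¢): balance = 40¢
  → balance >= price → DISPENSE, change = 40 - 30 = 10¢

Answer: DISPENSED after coin 3, change 10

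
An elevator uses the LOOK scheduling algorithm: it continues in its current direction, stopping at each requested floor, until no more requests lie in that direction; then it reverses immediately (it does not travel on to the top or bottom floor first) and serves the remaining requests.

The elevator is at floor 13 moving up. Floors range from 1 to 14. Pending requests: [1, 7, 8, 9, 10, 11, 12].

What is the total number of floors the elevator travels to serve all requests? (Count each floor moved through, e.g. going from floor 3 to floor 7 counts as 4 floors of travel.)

Start at floor 13 moving up, LOOK stop order: [12, 11, 10, 9, 8, 7, 1]
  13 → 12: |12-13| = 1, total = 1
  12 → 11: |11-12| = 1, total = 2
  11 → 10: |10-11| = 1, total = 3
  10 → 9: |9-10| = 1, total = 4
  9 → 8: |8-9| = 1, total = 5
  8 → 7: |7-8| = 1, total = 6
  7 → 1: |1-7| = 6, total = 12

Answer: 12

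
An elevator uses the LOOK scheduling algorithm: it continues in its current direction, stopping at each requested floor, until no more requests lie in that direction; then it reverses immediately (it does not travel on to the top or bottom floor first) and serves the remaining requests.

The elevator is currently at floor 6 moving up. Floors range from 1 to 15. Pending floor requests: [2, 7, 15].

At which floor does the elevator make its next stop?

Answer: 7

Derivation:
Current floor: 6, direction: up
Requests above: [7, 15]
Requests below: [2]
Moving up and requests lie above → nearest above is min([7, 15]) = 7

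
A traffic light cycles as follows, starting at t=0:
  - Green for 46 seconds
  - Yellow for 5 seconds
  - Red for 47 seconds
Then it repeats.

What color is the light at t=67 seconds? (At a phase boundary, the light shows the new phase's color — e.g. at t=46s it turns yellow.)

Cycle length = 46 + 5 + 47 = 98s
t = 67, phase_t = 67 mod 98 = 67
67 >= 51 → RED

Answer: red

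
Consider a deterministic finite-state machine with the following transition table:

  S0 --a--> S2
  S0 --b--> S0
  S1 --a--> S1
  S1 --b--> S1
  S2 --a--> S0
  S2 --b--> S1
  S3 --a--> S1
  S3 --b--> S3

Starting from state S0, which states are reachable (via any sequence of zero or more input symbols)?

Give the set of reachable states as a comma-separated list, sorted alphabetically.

BFS from S0:
  visit S0: S0--a-->S2 (new), S0--b-->S0 (seen)
  visit S2: S2--a-->S0 (seen), S2--b-->S1 (new)
  visit S1: S1--a-->S1 (seen), S1--b-->S1 (seen)

Answer: S0, S1, S2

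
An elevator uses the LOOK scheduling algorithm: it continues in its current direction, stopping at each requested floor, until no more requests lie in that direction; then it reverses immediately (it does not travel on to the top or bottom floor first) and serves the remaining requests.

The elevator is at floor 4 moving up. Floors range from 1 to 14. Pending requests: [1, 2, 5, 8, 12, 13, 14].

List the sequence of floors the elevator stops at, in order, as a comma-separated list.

Current: 4, moving UP
Serve above first (ascending): [5, 8, 12, 13, 14]
Then reverse, serve below (descending): [2, 1]

Answer: 5, 8, 12, 13, 14, 2, 1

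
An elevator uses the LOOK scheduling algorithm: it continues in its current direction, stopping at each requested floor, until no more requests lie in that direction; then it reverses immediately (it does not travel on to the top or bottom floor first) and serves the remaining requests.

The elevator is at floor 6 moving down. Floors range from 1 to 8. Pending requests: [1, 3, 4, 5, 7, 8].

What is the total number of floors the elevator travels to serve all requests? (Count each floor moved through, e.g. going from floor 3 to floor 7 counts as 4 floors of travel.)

Answer: 12

Derivation:
Start at floor 6 moving down, LOOK stop order: [5, 4, 3, 1, 7, 8]
  6 → 5: |5-6| = 1, total = 1
  5 → 4: |4-5| = 1, total = 2
  4 → 3: |3-4| = 1, total = 3
  3 → 1: |1-3| = 2, total = 5
  1 → 7: |7-1| = 6, total = 11
  7 → 8: |8-7| = 1, total = 12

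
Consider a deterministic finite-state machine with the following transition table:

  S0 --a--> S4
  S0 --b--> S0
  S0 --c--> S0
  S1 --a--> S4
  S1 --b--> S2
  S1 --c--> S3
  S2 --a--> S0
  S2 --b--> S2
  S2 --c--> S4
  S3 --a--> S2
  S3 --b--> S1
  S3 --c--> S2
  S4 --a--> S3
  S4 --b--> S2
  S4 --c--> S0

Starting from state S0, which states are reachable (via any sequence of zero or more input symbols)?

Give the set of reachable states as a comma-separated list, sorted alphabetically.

BFS from S0:
  visit S0: S0--a-->S4 (new), S0--b-->S0 (seen), S0--c-->S0 (seen)
  visit S4: S4--a-->S3 (new), S4--b-->S2 (new), S4--c-->S0 (seen)
  visit S3: S3--a-->S2 (seen), S3--b-->S1 (new), S3--c-->S2 (seen)
  visit S2: S2--a-->S0 (seen), S2--b-->S2 (seen), S2--c-->S4 (seen)
  visit S1: S1--a-->S4 (seen), S1--b-->S2 (seen), S1--c-->S3 (seen)

Answer: S0, S1, S2, S3, S4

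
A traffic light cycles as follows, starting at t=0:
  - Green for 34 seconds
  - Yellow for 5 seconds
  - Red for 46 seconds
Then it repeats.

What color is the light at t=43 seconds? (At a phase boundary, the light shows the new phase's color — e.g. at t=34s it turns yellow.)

Cycle length = 34 + 5 + 46 = 85s
t = 43, phase_t = 43 mod 85 = 43
43 >= 39 → RED

Answer: red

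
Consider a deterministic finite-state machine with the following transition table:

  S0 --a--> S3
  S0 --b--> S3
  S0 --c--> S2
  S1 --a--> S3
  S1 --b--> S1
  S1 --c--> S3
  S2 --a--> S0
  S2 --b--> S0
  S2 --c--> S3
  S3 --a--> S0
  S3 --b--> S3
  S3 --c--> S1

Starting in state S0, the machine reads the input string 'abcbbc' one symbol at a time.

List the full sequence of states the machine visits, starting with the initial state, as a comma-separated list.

Start: S0
  read 'a': S0 --a--> S3
  read 'b': S3 --b--> S3
  read 'c': S3 --c--> S1
  read 'b': S1 --b--> S1
  read 'b': S1 --b--> S1
  read 'c': S1 --c--> S3

Answer: S0, S3, S3, S1, S1, S1, S3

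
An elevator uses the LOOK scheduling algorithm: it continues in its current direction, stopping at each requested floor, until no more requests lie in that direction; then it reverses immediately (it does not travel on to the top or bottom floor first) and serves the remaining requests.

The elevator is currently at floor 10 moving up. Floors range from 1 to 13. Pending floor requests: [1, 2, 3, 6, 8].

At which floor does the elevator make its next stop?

Answer: 8

Derivation:
Current floor: 10, direction: up
Requests above: []
Requests below: [1, 2, 3, 6, 8]
Moving up but no requests above → reverse; nearest below is max([1, 2, 3, 6, 8]) = 8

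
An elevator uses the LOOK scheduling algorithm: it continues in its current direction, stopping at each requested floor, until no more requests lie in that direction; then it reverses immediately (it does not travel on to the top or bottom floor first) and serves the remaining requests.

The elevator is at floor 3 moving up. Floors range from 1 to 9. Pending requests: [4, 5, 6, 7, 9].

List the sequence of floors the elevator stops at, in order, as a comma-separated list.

Answer: 4, 5, 6, 7, 9

Derivation:
Current: 3, moving UP
Serve above first (ascending): [4, 5, 6, 7, 9]
Then reverse, serve below (descending): []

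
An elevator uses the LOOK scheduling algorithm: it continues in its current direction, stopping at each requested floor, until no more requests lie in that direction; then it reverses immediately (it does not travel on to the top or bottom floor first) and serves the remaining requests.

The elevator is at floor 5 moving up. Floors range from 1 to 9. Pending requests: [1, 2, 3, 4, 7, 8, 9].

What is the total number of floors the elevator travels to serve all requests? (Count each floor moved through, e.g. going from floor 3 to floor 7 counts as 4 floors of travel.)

Answer: 12

Derivation:
Start at floor 5 moving up, LOOK stop order: [7, 8, 9, 4, 3, 2, 1]
  5 → 7: |7-5| = 2, total = 2
  7 → 8: |8-7| = 1, total = 3
  8 → 9: |9-8| = 1, total = 4
  9 → 4: |4-9| = 5, total = 9
  4 → 3: |3-4| = 1, total = 10
  3 → 2: |2-3| = 1, total = 11
  2 → 1: |1-2| = 1, total = 12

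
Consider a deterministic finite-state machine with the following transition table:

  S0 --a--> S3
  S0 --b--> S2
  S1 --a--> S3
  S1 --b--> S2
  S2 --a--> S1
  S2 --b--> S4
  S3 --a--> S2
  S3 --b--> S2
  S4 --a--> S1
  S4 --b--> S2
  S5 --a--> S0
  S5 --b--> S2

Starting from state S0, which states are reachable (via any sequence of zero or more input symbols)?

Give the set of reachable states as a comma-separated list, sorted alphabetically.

BFS from S0:
  visit S0: S0--a-->S3 (new), S0--b-->S2 (new)
  visit S3: S3--a-->S2 (seen), S3--b-->S2 (seen)
  visit S2: S2--a-->S1 (new), S2--b-->S4 (new)
  visit S1: S1--a-->S3 (seen), S1--b-->S2 (seen)
  visit S4: S4--a-->S1 (seen), S4--b-->S2 (seen)

Answer: S0, S1, S2, S3, S4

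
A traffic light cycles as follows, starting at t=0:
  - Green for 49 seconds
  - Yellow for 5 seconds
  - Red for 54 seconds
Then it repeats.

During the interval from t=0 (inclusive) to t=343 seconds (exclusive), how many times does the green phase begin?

Answer: 4

Derivation:
Cycle = 49+5+54 = 108s
green phase starts at t = k*108 + 0 for k=0,1,2,...
Need k*108+0 < 343 → k < 3.176
k ∈ {0, ..., 3} → 4 starts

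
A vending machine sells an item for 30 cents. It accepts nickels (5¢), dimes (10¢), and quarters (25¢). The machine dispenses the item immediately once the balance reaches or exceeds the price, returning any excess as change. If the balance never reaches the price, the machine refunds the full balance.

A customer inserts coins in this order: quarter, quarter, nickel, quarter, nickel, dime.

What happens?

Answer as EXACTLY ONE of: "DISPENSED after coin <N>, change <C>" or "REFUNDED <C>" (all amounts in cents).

Answer: DISPENSED after coin 2, change 20

Derivation:
Price: 30¢
Coin 1 (quarter, 25¢): balance = 25¢
Coin 2 (quarter, 25¢): balance = 50¢
  → balance >= price → DISPENSE, change = 50 - 30 = 20¢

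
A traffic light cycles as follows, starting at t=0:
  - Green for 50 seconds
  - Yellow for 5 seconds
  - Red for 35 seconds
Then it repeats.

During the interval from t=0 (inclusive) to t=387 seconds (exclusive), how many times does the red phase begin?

Cycle = 50+5+35 = 90s
red phase starts at t = k*90 + 55 for k=0,1,2,...
Need k*90+55 < 387 → k < 3.689
k ∈ {0, ..., 3} → 4 starts

Answer: 4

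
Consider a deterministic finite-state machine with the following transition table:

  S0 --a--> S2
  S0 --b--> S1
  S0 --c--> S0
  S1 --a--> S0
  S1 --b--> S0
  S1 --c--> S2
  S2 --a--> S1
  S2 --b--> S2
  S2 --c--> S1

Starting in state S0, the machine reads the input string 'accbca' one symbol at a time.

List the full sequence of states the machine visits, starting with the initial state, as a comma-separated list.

Answer: S0, S2, S1, S2, S2, S1, S0

Derivation:
Start: S0
  read 'a': S0 --a--> S2
  read 'c': S2 --c--> S1
  read 'c': S1 --c--> S2
  read 'b': S2 --b--> S2
  read 'c': S2 --c--> S1
  read 'a': S1 --a--> S0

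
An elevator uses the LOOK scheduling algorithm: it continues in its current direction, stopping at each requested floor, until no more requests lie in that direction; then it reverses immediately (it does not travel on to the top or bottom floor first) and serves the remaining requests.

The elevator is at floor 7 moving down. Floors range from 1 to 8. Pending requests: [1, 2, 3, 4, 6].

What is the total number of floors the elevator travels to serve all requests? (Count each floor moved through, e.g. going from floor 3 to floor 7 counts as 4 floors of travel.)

Start at floor 7 moving down, LOOK stop order: [6, 4, 3, 2, 1]
  7 → 6: |6-7| = 1, total = 1
  6 → 4: |4-6| = 2, total = 3
  4 → 3: |3-4| = 1, total = 4
  3 → 2: |2-3| = 1, total = 5
  2 → 1: |1-2| = 1, total = 6

Answer: 6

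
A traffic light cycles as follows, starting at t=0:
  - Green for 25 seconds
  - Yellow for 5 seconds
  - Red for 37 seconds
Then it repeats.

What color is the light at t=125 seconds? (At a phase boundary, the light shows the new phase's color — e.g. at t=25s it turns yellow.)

Cycle length = 25 + 5 + 37 = 67s
t = 125, phase_t = 125 mod 67 = 58
58 >= 30 → RED

Answer: red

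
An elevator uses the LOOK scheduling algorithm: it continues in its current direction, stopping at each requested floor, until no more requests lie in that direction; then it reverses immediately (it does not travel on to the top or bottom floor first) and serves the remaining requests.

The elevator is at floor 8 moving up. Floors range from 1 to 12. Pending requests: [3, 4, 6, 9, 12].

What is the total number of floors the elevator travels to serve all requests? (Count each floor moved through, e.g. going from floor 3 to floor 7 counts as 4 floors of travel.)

Answer: 13

Derivation:
Start at floor 8 moving up, LOOK stop order: [9, 12, 6, 4, 3]
  8 → 9: |9-8| = 1, total = 1
  9 → 12: |12-9| = 3, total = 4
  12 → 6: |6-12| = 6, total = 10
  6 → 4: |4-6| = 2, total = 12
  4 → 3: |3-4| = 1, total = 13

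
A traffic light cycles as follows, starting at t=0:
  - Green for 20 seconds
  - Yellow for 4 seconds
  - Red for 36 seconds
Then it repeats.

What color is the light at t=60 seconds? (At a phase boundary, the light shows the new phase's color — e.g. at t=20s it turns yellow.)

Cycle length = 20 + 4 + 36 = 60s
t = 60, phase_t = 60 mod 60 = 0
0 < 20 (green end) → GREEN

Answer: green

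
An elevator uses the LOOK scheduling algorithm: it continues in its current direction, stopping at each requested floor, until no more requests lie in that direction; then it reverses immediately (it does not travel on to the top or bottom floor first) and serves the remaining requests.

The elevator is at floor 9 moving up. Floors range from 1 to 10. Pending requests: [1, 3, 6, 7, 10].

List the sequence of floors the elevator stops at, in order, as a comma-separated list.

Answer: 10, 7, 6, 3, 1

Derivation:
Current: 9, moving UP
Serve above first (ascending): [10]
Then reverse, serve below (descending): [7, 6, 3, 1]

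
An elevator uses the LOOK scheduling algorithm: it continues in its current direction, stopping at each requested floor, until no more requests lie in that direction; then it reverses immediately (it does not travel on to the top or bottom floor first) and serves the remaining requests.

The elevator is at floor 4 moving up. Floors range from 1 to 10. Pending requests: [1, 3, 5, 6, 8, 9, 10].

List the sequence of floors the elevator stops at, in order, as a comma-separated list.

Answer: 5, 6, 8, 9, 10, 3, 1

Derivation:
Current: 4, moving UP
Serve above first (ascending): [5, 6, 8, 9, 10]
Then reverse, serve below (descending): [3, 1]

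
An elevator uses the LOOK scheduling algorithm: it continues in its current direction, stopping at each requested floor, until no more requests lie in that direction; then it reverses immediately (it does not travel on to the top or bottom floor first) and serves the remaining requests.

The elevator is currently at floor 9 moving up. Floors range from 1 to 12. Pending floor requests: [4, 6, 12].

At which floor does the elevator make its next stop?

Current floor: 9, direction: up
Requests above: [12]
Requests below: [4, 6]
Moving up and requests lie above → nearest above is min([12]) = 12

Answer: 12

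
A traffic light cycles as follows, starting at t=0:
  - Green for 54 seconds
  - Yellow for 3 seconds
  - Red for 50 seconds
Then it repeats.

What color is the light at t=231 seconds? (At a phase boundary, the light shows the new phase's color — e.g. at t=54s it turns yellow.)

Answer: green

Derivation:
Cycle length = 54 + 3 + 50 = 107s
t = 231, phase_t = 231 mod 107 = 17
17 < 54 (green end) → GREEN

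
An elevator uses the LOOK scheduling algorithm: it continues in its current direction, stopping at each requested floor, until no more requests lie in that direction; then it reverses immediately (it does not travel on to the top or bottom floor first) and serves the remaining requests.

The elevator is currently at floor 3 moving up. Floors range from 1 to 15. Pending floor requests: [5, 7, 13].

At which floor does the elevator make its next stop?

Answer: 5

Derivation:
Current floor: 3, direction: up
Requests above: [5, 7, 13]
Requests below: []
Moving up and requests lie above → nearest above is min([5, 7, 13]) = 5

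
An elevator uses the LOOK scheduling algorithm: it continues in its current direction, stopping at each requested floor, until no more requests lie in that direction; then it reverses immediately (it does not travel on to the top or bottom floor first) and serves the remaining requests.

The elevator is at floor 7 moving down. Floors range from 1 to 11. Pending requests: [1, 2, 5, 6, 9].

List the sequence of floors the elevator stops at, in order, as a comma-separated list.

Answer: 6, 5, 2, 1, 9

Derivation:
Current: 7, moving DOWN
Serve below first (descending): [6, 5, 2, 1]
Then reverse, serve above (ascending): [9]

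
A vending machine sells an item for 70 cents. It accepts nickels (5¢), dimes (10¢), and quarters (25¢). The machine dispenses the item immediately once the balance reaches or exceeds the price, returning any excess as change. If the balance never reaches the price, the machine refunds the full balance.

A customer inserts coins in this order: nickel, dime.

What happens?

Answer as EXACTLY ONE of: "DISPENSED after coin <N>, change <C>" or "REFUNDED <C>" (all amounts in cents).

Price: 70¢
Coin 1 (nickel, 5¢): balance = 5¢
Coin 2 (dime, 10¢): balance = 15¢
All coins inserted, balance 15¢ < price 70¢ → REFUND 15¢

Answer: REFUNDED 15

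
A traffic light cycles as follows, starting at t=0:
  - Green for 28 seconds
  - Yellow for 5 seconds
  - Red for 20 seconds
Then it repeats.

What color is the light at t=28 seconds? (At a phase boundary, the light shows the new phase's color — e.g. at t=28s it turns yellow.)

Answer: yellow

Derivation:
Cycle length = 28 + 5 + 20 = 53s
t = 28, phase_t = 28 mod 53 = 28
28 <= 28 < 33 (yellow end) → YELLOW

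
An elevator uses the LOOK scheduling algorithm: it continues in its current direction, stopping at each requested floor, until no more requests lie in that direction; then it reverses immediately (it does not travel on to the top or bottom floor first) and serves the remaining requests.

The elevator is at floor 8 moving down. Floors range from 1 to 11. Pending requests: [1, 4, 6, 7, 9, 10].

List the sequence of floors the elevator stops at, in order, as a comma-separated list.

Answer: 7, 6, 4, 1, 9, 10

Derivation:
Current: 8, moving DOWN
Serve below first (descending): [7, 6, 4, 1]
Then reverse, serve above (ascending): [9, 10]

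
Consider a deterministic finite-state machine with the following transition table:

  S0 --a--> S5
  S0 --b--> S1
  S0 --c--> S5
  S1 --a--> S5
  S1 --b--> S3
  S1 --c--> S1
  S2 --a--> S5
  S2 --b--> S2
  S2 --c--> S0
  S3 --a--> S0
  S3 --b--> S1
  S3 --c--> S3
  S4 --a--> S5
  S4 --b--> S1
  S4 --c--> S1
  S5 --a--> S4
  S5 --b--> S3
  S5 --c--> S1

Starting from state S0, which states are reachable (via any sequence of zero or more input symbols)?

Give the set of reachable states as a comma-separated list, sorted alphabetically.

BFS from S0:
  visit S0: S0--a-->S5 (new), S0--b-->S1 (new), S0--c-->S5 (seen)
  visit S5: S5--a-->S4 (new), S5--b-->S3 (new), S5--c-->S1 (seen)
  visit S1: S1--a-->S5 (seen), S1--b-->S3 (seen), S1--c-->S1 (seen)
  visit S4: S4--a-->S5 (seen), S4--b-->S1 (seen), S4--c-->S1 (seen)
  visit S3: S3--a-->S0 (seen), S3--b-->S1 (seen), S3--c-->S3 (seen)

Answer: S0, S1, S3, S4, S5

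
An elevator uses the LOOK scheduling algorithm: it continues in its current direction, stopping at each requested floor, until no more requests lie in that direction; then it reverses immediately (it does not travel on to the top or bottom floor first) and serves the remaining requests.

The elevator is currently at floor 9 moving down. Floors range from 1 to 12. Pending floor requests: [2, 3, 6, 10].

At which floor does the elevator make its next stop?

Current floor: 9, direction: down
Requests above: [10]
Requests below: [2, 3, 6]
Moving down and requests lie below → nearest below is max([2, 3, 6]) = 6

Answer: 6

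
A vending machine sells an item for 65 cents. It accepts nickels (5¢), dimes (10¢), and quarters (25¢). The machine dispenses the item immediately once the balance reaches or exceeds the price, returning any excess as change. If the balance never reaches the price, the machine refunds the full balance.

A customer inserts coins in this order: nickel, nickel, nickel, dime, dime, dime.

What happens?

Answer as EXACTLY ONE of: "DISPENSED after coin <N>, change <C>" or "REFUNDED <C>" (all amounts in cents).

Answer: REFUNDED 45

Derivation:
Price: 65¢
Coin 1 (nickel, 5¢): balance = 5¢
Coin 2 (nickel, 5¢): balance = 10¢
Coin 3 (nickel, 5¢): balance = 15¢
Coin 4 (dime, 10¢): balance = 25¢
Coin 5 (dime, 10¢): balance = 35¢
Coin 6 (dime, 10¢): balance = 45¢
All coins inserted, balance 45¢ < price 65¢ → REFUND 45¢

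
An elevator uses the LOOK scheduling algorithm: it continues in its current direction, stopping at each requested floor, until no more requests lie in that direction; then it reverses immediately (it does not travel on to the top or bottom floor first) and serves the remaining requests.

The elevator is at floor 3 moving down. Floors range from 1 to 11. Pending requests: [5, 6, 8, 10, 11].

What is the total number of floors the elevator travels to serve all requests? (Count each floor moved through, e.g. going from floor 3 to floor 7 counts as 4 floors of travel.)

Answer: 8

Derivation:
Start at floor 3 moving down, LOOK stop order: [5, 6, 8, 10, 11]
  3 → 5: |5-3| = 2, total = 2
  5 → 6: |6-5| = 1, total = 3
  6 → 8: |8-6| = 2, total = 5
  8 → 10: |10-8| = 2, total = 7
  10 → 11: |11-10| = 1, total = 8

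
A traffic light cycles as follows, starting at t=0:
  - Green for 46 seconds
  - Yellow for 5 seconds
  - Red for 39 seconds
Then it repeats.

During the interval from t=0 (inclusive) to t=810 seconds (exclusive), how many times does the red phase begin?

Cycle = 46+5+39 = 90s
red phase starts at t = k*90 + 51 for k=0,1,2,...
Need k*90+51 < 810 → k < 8.433
k ∈ {0, ..., 8} → 9 starts

Answer: 9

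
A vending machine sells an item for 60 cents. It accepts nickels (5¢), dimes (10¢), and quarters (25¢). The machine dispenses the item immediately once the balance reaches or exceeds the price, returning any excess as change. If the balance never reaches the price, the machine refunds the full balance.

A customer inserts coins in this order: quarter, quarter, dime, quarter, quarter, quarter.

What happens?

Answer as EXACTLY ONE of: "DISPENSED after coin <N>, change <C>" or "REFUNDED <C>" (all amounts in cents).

Price: 60¢
Coin 1 (quarter, 25¢): balance = 25¢
Coin 2 (quarter, 25¢): balance = 50¢
Coin 3 (dime, 10¢): balance = 60¢
  → balance >= price → DISPENSE, change = 60 - 60 = 0¢

Answer: DISPENSED after coin 3, change 0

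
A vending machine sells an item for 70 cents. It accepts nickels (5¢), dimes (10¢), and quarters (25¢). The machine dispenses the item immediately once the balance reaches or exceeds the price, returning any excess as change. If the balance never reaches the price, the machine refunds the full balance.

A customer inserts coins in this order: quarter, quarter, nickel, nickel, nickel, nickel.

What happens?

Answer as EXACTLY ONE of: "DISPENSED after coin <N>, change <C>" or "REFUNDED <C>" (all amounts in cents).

Answer: DISPENSED after coin 6, change 0

Derivation:
Price: 70¢
Coin 1 (quarter, 25¢): balance = 25¢
Coin 2 (quarter, 25¢): balance = 50¢
Coin 3 (nickel, 5¢): balance = 55¢
Coin 4 (nickel, 5¢): balance = 60¢
Coin 5 (nickel, 5¢): balance = 65¢
Coin 6 (nickel, 5¢): balance = 70¢
  → balance >= price → DISPENSE, change = 70 - 70 = 0¢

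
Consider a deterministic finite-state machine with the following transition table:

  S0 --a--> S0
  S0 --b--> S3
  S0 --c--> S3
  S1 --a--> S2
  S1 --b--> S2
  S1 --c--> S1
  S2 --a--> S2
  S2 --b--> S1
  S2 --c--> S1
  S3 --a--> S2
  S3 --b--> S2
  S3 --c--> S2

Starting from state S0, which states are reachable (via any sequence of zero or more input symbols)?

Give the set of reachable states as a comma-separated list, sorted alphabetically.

BFS from S0:
  visit S0: S0--a-->S0 (seen), S0--b-->S3 (new), S0--c-->S3 (seen)
  visit S3: S3--a-->S2 (new), S3--b-->S2 (seen), S3--c-->S2 (seen)
  visit S2: S2--a-->S2 (seen), S2--b-->S1 (new), S2--c-->S1 (seen)
  visit S1: S1--a-->S2 (seen), S1--b-->S2 (seen), S1--c-->S1 (seen)

Answer: S0, S1, S2, S3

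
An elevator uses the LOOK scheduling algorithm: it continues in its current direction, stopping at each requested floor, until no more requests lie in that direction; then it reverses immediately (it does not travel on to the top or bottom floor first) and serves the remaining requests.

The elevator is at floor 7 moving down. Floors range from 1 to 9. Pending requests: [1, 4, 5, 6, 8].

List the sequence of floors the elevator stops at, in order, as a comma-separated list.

Answer: 6, 5, 4, 1, 8

Derivation:
Current: 7, moving DOWN
Serve below first (descending): [6, 5, 4, 1]
Then reverse, serve above (ascending): [8]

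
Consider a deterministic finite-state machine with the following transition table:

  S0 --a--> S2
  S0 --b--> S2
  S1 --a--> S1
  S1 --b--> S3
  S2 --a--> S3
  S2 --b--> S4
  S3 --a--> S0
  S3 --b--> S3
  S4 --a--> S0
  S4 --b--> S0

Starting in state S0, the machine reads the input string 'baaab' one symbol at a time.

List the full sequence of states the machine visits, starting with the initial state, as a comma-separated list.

Start: S0
  read 'b': S0 --b--> S2
  read 'a': S2 --a--> S3
  read 'a': S3 --a--> S0
  read 'a': S0 --a--> S2
  read 'b': S2 --b--> S4

Answer: S0, S2, S3, S0, S2, S4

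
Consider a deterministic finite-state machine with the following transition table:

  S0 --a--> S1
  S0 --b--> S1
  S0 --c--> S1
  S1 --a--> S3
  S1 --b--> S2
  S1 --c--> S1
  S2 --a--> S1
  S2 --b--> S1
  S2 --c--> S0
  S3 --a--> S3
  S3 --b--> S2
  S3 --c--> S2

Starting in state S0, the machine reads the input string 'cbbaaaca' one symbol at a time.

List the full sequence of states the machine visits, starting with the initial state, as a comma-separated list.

Start: S0
  read 'c': S0 --c--> S1
  read 'b': S1 --b--> S2
  read 'b': S2 --b--> S1
  read 'a': S1 --a--> S3
  read 'a': S3 --a--> S3
  read 'a': S3 --a--> S3
  read 'c': S3 --c--> S2
  read 'a': S2 --a--> S1

Answer: S0, S1, S2, S1, S3, S3, S3, S2, S1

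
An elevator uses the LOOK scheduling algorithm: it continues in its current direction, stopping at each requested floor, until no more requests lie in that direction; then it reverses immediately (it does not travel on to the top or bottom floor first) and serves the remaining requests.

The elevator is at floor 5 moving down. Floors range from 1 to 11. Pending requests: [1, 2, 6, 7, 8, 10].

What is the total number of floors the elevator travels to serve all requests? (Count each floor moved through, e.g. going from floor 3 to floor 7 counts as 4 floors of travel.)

Start at floor 5 moving down, LOOK stop order: [2, 1, 6, 7, 8, 10]
  5 → 2: |2-5| = 3, total = 3
  2 → 1: |1-2| = 1, total = 4
  1 → 6: |6-1| = 5, total = 9
  6 → 7: |7-6| = 1, total = 10
  7 → 8: |8-7| = 1, total = 11
  8 → 10: |10-8| = 2, total = 13

Answer: 13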